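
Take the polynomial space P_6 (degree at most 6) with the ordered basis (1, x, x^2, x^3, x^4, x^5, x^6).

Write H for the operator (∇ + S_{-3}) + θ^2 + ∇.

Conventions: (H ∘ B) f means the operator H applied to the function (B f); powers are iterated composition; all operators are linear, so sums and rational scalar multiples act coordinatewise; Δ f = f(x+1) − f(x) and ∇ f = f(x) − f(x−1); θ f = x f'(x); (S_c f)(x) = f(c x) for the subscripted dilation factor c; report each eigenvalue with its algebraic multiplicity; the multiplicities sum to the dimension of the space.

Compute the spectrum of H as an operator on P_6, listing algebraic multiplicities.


λ = -218 (multiplicity 1), λ = -18 (multiplicity 1), λ = -2 (multiplicity 1), λ = 1 (multiplicity 1), λ = 13 (multiplicity 1), λ = 97 (multiplicity 1), λ = 765 (multiplicity 1)

image of 1: 1
image of x: -2x + 2
image of x^2: 13x^2 + 4x - 2
image of x^3: -18x^3 + 6x^2 - 6x + 2
image of x^4: 97x^4 + 8x^3 - 12x^2 + 8x - 2
image of x^5: -218x^5 + 10x^4 - 20x^3 + 20x^2 - 10x + 2
image of x^6: 765x^6 + 12x^5 - 30x^4 + 40x^3 - 30x^2 + 12x - 2
the matrix is upper triangular; its diagonal is (1, -2, 13, -18, 97, -218, 765)
for a triangular matrix the eigenvalues are the diagonal entries, with algebraic multiplicity their repetition count


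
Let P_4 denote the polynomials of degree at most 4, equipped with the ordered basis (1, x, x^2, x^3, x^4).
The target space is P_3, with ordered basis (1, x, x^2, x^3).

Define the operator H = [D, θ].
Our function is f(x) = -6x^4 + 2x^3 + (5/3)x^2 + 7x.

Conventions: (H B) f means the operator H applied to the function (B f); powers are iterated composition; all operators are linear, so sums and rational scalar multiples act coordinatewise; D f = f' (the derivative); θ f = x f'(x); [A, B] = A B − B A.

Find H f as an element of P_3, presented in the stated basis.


θ f = -24x^4 + 6x^3 + (10/3)x^2 + 7x
D θ f = -96x^3 + 18x^2 + (20/3)x + 7
D f = -24x^3 + 6x^2 + (10/3)x + 7
θ D f = -72x^3 + 12x^2 + (10/3)x
[D, θ] f = -24x^3 + 6x^2 + (10/3)x + 7

g(x) = -24x^3 + 6x^2 + (10/3)x + 7


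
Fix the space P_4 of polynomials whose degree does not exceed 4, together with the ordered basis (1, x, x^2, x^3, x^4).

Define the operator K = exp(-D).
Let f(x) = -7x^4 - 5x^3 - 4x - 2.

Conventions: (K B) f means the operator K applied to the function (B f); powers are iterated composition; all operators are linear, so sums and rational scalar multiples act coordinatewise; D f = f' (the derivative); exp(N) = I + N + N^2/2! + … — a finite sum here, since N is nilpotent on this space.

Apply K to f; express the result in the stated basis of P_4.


the result is g(x) = -7x^4 + 23x^3 - 27x^2 + 9x

order-1 term: 28x^3 + 15x^2 + 4
order-2 term: -42x^2 - 15x
order-3 term: 28x + 5
order-4 term: -7
the series for exp(-D) f terminates at order 4
exp(-D) f = -7x^4 + 23x^3 - 27x^2 + 9x


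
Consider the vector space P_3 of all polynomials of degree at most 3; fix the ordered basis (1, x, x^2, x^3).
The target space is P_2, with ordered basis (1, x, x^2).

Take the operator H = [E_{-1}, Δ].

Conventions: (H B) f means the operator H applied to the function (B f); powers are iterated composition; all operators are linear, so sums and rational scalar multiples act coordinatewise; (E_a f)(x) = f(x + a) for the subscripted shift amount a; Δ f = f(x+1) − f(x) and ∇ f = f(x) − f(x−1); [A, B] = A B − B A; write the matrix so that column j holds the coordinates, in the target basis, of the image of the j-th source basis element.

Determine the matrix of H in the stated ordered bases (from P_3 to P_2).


image of 1: 0
image of x: 0
image of x^2: 0
image of x^3: 0
each image's coordinates form column j of the matrix

the matrix is [[0, 0, 0, 0]; [0, 0, 0, 0]; [0, 0, 0, 0]] (rows listed top to bottom)


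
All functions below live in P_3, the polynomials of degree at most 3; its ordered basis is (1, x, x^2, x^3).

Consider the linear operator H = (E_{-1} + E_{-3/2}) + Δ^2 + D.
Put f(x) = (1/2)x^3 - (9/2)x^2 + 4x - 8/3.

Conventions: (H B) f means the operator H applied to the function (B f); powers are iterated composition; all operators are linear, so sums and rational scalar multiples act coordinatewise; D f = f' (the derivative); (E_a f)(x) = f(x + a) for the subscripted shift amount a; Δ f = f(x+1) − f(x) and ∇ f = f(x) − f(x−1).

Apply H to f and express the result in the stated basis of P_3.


E_{-1} f = (1/2)x^3 - 6x^2 + (29/2)x - 35/3
E_{-3/2} f = (1/2)x^3 - (27/4)x^2 + (167/8)x - 983/48
(E_{-1} + E_{-3/2}) f = x^3 - (51/4)x^2 + (283/8)x - 1543/48
Δ f = (3/2)x^2 - (15/2)x
Δ Δ f = 3x - 6
D f = (3/2)x^2 - 9x + 4
((E_{-1} + E_{-3/2}) + Δ^2 + D) f = x^3 - (45/4)x^2 + (235/8)x - 1639/48

the result is g(x) = x^3 - (45/4)x^2 + (235/8)x - 1639/48


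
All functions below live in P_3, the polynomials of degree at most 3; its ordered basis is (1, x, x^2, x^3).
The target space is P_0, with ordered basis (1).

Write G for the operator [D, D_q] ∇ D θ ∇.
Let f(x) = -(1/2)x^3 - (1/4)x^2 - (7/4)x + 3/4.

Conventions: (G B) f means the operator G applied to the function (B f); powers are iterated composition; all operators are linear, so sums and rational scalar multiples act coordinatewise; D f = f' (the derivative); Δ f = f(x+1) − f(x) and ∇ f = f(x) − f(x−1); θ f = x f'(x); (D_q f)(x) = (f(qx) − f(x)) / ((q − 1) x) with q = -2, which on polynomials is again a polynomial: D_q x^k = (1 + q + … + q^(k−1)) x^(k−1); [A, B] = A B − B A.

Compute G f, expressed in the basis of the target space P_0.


∇ f = -(3/2)x^2 + x - 2
θ ∇ f = -3x^2 + x
D θ ∇ f = -6x + 1
∇ D θ ∇ f = -6
D_q (∇ D θ) ∇ f = 0
D D_q (∇ D θ) ∇ f = 0
D (∇ D θ) ∇ f = 0
D_q D (∇ D θ) ∇ f = 0
[D, D_q] (∇ D θ) ∇ f = 0

g(x) = 0


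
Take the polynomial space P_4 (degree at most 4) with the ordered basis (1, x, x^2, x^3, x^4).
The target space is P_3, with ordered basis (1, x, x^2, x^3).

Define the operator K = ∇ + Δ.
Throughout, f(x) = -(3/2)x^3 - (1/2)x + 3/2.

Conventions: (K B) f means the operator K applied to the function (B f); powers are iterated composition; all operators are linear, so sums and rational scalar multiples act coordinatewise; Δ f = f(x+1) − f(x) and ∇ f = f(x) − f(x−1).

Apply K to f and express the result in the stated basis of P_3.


∇ f = -(9/2)x^2 + (9/2)x - 2
Δ f = -(9/2)x^2 - (9/2)x - 2
(∇ + Δ) f = -9x^2 - 4

the result is g(x) = -9x^2 - 4


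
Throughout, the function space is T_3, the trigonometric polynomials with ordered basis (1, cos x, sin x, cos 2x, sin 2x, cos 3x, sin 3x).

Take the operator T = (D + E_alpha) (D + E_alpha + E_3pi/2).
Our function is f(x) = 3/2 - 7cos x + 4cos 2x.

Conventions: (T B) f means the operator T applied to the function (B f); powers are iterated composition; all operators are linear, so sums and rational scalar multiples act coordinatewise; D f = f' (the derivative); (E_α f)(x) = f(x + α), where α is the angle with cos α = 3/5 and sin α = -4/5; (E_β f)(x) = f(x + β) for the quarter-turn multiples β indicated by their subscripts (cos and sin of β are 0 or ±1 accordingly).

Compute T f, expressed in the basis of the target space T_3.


g(x) = 3 - (91/25)cos x - (63/25)sin x - (1808/625)cos 2x + (4056/625)sin 2x

D f = 7sin x - 8sin 2x
E_alpha f = 3/2 - (21/5)cos x - (28/5)sin x - (28/25)cos 2x + (96/25)sin 2x
E_3pi/2 f = 3/2 - 7sin x - 4cos 2x
(D + E_alpha + E_3pi/2) f = 3 - (21/5)cos x - (28/5)sin x - (128/25)cos 2x - (104/25)sin 2x
D (D + E_alpha + E_3pi/2) f = -(28/5)cos x + (21/5)sin x - (208/25)cos 2x + (256/25)sin 2x
E_alpha (D + E_alpha + E_3pi/2) f = 3 + (49/25)cos x - (168/25)sin x + (3392/625)cos 2x - (2344/625)sin 2x
(D + E_alpha) (D + E_alpha + E_3pi/2) f = 3 - (91/25)cos x - (63/25)sin x - (1808/625)cos 2x + (4056/625)sin 2x


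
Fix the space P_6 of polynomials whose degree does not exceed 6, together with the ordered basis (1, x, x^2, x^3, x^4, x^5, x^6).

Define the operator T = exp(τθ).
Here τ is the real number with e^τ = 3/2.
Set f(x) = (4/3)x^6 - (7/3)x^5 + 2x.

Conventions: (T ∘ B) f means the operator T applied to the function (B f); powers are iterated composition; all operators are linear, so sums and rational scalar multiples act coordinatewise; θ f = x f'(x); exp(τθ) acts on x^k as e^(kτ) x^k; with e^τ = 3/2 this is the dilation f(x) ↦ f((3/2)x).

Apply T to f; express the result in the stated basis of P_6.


exp(τθ) x^k = e^(kτ) x^k; with e^τ = 3/2 this sends x^k to (3/2)^k x^k
x ↦ 3/2 x
x^5 ↦ 243/32 x^5
x^6 ↦ 729/64 x^6
applying this coordinatewise to f: exp(τθ) f = (243/16)x^6 - (567/32)x^5 + 3x

g(x) = (243/16)x^6 - (567/32)x^5 + 3x


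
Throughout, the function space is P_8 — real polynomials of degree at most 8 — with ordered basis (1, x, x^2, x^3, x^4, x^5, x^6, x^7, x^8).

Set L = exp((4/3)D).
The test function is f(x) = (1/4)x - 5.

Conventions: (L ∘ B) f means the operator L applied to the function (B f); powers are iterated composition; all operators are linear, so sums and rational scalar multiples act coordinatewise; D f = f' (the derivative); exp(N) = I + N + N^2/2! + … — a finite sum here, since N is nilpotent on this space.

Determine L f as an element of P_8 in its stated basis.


order-1 term: 1/3
the series for exp((4/3)D) f terminates at order 1
exp((4/3)D) f = (1/4)x - 14/3

the image equals g(x) = (1/4)x - 14/3


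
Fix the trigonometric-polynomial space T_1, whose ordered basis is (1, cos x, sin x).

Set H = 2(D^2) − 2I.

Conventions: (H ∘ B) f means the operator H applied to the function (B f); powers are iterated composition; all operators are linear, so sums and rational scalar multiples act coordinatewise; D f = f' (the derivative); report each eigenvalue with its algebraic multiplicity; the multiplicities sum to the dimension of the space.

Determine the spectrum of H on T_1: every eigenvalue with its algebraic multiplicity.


image of 1: -2
image of cos x: -4cos x
image of sin x: -4sin x
the matrix is diagonal; its diagonal is (-2, -4, -4)
for a triangular matrix the eigenvalues are the diagonal entries, with algebraic multiplicity their repetition count

λ = -4 (multiplicity 2), λ = -2 (multiplicity 1)


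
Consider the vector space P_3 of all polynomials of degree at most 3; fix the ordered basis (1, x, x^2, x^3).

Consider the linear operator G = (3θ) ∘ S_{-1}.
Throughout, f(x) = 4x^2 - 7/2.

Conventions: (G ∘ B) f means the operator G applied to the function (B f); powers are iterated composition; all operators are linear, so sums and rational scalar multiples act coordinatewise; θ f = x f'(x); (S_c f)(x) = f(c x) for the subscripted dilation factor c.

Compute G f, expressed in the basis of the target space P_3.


the image equals g(x) = 24x^2

S_{-1} f = 4x^2 - 7/2
θ S_{-1} f = 8x^2
(3θ) S_{-1} f = 24x^2


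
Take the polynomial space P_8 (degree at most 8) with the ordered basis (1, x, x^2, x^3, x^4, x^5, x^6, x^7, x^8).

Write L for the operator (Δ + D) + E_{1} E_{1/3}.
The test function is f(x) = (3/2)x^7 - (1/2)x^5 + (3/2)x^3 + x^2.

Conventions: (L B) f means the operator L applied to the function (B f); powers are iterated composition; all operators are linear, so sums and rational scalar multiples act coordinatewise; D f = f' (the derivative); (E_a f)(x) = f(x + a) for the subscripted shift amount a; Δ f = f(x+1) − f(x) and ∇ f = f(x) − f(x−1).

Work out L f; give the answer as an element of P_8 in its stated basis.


the image equals g(x) = (3/2)x^7 + 35x^6 + 87x^5 + (3035/18)x^4 + (5563/27)x^3 + (2941/18)x^2 + (38035/486)x + 26191/1458

Δ f = (21/2)x^6 + (63/2)x^5 + 50x^4 + (95/2)x^3 + 31x^2 + (29/2)x + 7/2
D f = (21/2)x^6 - (5/2)x^4 + (9/2)x^2 + 2x
(Δ + D) f = 21x^6 + (63/2)x^5 + (95/2)x^4 + (95/2)x^3 + (71/2)x^2 + (33/2)x + 7/2
E_{1/3} f = (3/2)x^7 + (7/2)x^6 + 3x^5 + (10/9)x^4 + (43/27)x^3 + (22/9)x^2 + (559/486)x + 241/1458
E_{1} E_{1/3} f = (3/2)x^7 + 14x^6 + (111/2)x^5 + (1090/9)x^4 + (8561/54)x^3 + (1151/9)x^2 + (15008/243)x + 10544/729
((Δ + D) + E_{1} E_{1/3}) f = (3/2)x^7 + 35x^6 + 87x^5 + (3035/18)x^4 + (5563/27)x^3 + (2941/18)x^2 + (38035/486)x + 26191/1458


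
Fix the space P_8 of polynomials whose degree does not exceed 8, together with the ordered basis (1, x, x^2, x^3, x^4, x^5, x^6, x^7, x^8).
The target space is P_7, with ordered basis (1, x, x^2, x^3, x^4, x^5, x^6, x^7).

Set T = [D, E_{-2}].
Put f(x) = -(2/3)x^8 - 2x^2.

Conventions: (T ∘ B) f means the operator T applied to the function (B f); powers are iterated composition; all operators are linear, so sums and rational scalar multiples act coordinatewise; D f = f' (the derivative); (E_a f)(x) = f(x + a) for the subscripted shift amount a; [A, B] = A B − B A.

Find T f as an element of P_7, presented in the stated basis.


g(x) = 0

E_{-2} f = -(2/3)x^8 + (32/3)x^7 - (224/3)x^6 + (896/3)x^5 - (2240/3)x^4 + (3584/3)x^3 - (3590/3)x^2 + (2072/3)x - 536/3
D E_{-2} f = -(16/3)x^7 + (224/3)x^6 - 448x^5 + (4480/3)x^4 - (8960/3)x^3 + 3584x^2 - (7180/3)x + 2072/3
D f = -(16/3)x^7 - 4x
E_{-2} D f = -(16/3)x^7 + (224/3)x^6 - 448x^5 + (4480/3)x^4 - (8960/3)x^3 + 3584x^2 - (7180/3)x + 2072/3
[D, E_{-2}] f = 0


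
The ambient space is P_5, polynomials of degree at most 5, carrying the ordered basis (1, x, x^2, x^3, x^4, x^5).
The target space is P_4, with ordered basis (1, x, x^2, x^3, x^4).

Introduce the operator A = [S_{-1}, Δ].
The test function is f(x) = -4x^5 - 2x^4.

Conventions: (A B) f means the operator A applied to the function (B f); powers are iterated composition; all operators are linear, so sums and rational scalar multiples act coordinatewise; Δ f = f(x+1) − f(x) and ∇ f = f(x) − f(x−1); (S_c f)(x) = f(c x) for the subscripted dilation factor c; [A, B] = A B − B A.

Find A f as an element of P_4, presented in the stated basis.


the image equals g(x) = -40x^4 + 16x^3 - 80x^2 + 16x - 8

Δ f = -20x^4 - 48x^3 - 52x^2 - 28x - 6
S_{-1} Δ f = -20x^4 + 48x^3 - 52x^2 + 28x - 6
S_{-1} f = 4x^5 - 2x^4
Δ S_{-1} f = 20x^4 + 32x^3 + 28x^2 + 12x + 2
[S_{-1}, Δ] f = -40x^4 + 16x^3 - 80x^2 + 16x - 8


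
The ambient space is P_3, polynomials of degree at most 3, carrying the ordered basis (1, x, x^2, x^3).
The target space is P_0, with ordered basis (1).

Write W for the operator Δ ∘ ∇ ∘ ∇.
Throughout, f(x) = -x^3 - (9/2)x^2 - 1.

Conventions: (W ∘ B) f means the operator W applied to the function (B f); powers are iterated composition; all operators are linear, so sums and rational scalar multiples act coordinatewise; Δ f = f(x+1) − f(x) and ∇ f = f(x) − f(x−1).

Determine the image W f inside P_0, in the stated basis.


∇ f = -3x^2 - 6x + 7/2
∇ ∇ f = -6x - 3
Δ ∇ ∇ f = -6

the result is g(x) = -6


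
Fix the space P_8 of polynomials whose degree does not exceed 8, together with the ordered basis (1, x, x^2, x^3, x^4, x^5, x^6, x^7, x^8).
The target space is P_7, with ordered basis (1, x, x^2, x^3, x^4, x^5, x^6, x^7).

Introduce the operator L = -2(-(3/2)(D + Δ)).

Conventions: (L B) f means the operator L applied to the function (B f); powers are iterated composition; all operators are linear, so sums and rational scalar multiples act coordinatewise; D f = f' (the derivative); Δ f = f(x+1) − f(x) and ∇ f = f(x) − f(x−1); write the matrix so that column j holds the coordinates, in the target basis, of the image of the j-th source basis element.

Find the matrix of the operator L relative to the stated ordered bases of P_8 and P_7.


the matrix is [[0, 6, 3, 3, 3, 3, 3, 3, 3]; [0, 0, 12, 9, 12, 15, 18, 21, 24]; [0, 0, 0, 18, 18, 30, 45, 63, 84]; [0, 0, 0, 0, 24, 30, 60, 105, 168]; [0, 0, 0, 0, 0, 30, 45, 105, 210]; [0, 0, 0, 0, 0, 0, 36, 63, 168]; [0, 0, 0, 0, 0, 0, 0, 42, 84]; [0, 0, 0, 0, 0, 0, 0, 0, 48]] (rows listed top to bottom)

image of 1: 0
image of x: 6
image of x^2: 12x + 3
image of x^3: 18x^2 + 9x + 3
image of x^4: 24x^3 + 18x^2 + 12x + 3
image of x^5: 30x^4 + 30x^3 + 30x^2 + 15x + 3
image of x^6: 36x^5 + 45x^4 + 60x^3 + 45x^2 + 18x + 3
image of x^7: 42x^6 + 63x^5 + 105x^4 + 105x^3 + 63x^2 + 21x + 3
image of x^8: 48x^7 + 84x^6 + 168x^5 + 210x^4 + 168x^3 + 84x^2 + 24x + 3
each image's coordinates form column j of the matrix


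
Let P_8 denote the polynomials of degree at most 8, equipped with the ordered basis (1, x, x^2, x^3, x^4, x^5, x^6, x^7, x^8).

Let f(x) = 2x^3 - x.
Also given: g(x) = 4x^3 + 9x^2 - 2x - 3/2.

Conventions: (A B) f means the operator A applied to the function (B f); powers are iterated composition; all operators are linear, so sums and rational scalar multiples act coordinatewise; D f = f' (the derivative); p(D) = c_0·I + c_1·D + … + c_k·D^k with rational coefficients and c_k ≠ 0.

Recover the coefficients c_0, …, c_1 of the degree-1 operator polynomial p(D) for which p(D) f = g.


p(D) = 2·I + (3/2)·D, i.e. c_0 = 2, c_1 = 3/2

D^0 f = 2x^3 - x
D^1 f = 6x^2 - 1
matching coefficients of g against c_0 f + c_1 Df + … from the top degree down determines the c_i
solution: c_0 = 2, c_1 = 3/2


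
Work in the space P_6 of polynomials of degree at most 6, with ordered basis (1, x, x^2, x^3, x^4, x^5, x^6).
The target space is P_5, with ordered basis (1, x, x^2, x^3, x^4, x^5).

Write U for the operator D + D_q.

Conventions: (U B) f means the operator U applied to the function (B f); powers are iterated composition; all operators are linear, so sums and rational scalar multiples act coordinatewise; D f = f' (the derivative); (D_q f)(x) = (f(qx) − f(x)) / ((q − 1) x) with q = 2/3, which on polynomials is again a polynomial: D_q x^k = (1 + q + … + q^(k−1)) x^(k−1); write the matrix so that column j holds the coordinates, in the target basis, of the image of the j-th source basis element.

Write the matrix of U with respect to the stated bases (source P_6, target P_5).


the matrix is [[0, 2, 0, 0, 0, 0, 0]; [0, 0, 11/3, 0, 0, 0, 0]; [0, 0, 0, 46/9, 0, 0, 0]; [0, 0, 0, 0, 173/27, 0, 0]; [0, 0, 0, 0, 0, 616/81, 0]; [0, 0, 0, 0, 0, 0, 2123/243]] (rows listed top to bottom)

image of 1: 0
image of x: 2
image of x^2: (11/3)x
image of x^3: (46/9)x^2
image of x^4: (173/27)x^3
image of x^5: (616/81)x^4
image of x^6: (2123/243)x^5
each image's coordinates form column j of the matrix


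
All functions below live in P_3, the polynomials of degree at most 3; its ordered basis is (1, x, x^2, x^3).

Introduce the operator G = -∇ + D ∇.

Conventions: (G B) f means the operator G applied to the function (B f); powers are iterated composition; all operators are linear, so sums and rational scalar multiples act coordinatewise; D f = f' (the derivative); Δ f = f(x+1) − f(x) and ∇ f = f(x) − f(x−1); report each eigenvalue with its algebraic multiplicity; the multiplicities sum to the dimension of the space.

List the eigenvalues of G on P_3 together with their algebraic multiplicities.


λ = 0 (multiplicity 4)

image of 1: 0
image of x: -1
image of x^2: -2x + 3
image of x^3: -3x^2 + 9x - 4
the matrix is upper triangular; its diagonal is (0, 0, 0, 0)
for a triangular matrix the eigenvalues are the diagonal entries, with algebraic multiplicity their repetition count


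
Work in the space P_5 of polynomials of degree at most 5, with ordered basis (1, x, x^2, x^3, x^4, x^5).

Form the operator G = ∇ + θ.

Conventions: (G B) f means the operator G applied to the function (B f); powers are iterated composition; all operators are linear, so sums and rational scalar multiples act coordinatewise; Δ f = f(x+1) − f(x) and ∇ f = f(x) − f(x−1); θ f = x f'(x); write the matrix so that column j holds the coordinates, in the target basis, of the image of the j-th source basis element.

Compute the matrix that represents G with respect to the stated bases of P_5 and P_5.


image of 1: 0
image of x: x + 1
image of x^2: 2x^2 + 2x - 1
image of x^3: 3x^3 + 3x^2 - 3x + 1
image of x^4: 4x^4 + 4x^3 - 6x^2 + 4x - 1
image of x^5: 5x^5 + 5x^4 - 10x^3 + 10x^2 - 5x + 1
each image's coordinates form column j of the matrix

the matrix is [[0, 1, -1, 1, -1, 1]; [0, 1, 2, -3, 4, -5]; [0, 0, 2, 3, -6, 10]; [0, 0, 0, 3, 4, -10]; [0, 0, 0, 0, 4, 5]; [0, 0, 0, 0, 0, 5]] (rows listed top to bottom)


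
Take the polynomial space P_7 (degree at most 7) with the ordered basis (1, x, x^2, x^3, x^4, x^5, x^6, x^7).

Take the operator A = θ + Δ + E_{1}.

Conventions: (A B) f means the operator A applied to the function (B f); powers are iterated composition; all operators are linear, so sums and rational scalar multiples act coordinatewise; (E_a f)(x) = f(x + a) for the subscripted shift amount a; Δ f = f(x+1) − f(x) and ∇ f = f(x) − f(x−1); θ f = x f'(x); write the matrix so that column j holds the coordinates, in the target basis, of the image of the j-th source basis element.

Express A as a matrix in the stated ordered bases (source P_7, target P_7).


image of 1: 1
image of x: 2x + 2
image of x^2: 3x^2 + 4x + 2
image of x^3: 4x^3 + 6x^2 + 6x + 2
image of x^4: 5x^4 + 8x^3 + 12x^2 + 8x + 2
image of x^5: 6x^5 + 10x^4 + 20x^3 + 20x^2 + 10x + 2
image of x^6: 7x^6 + 12x^5 + 30x^4 + 40x^3 + 30x^2 + 12x + 2
image of x^7: 8x^7 + 14x^6 + 42x^5 + 70x^4 + 70x^3 + 42x^2 + 14x + 2
each image's coordinates form column j of the matrix

the matrix is [[1, 2, 2, 2, 2, 2, 2, 2]; [0, 2, 4, 6, 8, 10, 12, 14]; [0, 0, 3, 6, 12, 20, 30, 42]; [0, 0, 0, 4, 8, 20, 40, 70]; [0, 0, 0, 0, 5, 10, 30, 70]; [0, 0, 0, 0, 0, 6, 12, 42]; [0, 0, 0, 0, 0, 0, 7, 14]; [0, 0, 0, 0, 0, 0, 0, 8]] (rows listed top to bottom)


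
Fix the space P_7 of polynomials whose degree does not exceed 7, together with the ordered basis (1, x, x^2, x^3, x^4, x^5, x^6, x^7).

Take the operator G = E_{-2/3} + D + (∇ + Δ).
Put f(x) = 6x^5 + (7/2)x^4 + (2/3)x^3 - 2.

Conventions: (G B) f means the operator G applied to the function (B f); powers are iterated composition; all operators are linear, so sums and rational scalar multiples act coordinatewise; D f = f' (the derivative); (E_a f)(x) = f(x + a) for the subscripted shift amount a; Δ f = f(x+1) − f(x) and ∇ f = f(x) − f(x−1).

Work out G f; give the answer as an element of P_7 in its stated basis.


E_{-2/3} f = 6x^5 - (33/2)x^4 + 18x^3 - (88/9)x^2 + (8/3)x - 62/27
D f = 30x^4 + 14x^3 + 2x^2
∇ f = 30x^4 - 46x^3 + 41x^2 - 18x + 19/6
Δ f = 30x^4 + 74x^3 + 83x^2 + 46x + 61/6
(∇ + Δ) f = 60x^4 + 28x^3 + 124x^2 + 28x + 40/3
(E_{-2/3} + D + (∇ + Δ)) f = 6x^5 + (147/2)x^4 + 60x^3 + (1046/9)x^2 + (92/3)x + 298/27

the image equals g(x) = 6x^5 + (147/2)x^4 + 60x^3 + (1046/9)x^2 + (92/3)x + 298/27


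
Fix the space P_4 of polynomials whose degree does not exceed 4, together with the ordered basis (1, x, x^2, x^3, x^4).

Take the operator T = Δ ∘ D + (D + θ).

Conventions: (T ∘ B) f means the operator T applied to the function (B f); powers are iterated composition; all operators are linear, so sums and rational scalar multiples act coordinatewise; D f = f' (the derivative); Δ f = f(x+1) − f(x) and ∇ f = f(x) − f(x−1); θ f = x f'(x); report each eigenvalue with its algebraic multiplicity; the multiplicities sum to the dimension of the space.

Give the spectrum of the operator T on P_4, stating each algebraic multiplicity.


λ = 0 (multiplicity 1), λ = 1 (multiplicity 1), λ = 2 (multiplicity 1), λ = 3 (multiplicity 1), λ = 4 (multiplicity 1)

image of 1: 0
image of x: x + 1
image of x^2: 2x^2 + 2x + 2
image of x^3: 3x^3 + 3x^2 + 6x + 3
image of x^4: 4x^4 + 4x^3 + 12x^2 + 12x + 4
the matrix is upper triangular; its diagonal is (0, 1, 2, 3, 4)
for a triangular matrix the eigenvalues are the diagonal entries, with algebraic multiplicity their repetition count


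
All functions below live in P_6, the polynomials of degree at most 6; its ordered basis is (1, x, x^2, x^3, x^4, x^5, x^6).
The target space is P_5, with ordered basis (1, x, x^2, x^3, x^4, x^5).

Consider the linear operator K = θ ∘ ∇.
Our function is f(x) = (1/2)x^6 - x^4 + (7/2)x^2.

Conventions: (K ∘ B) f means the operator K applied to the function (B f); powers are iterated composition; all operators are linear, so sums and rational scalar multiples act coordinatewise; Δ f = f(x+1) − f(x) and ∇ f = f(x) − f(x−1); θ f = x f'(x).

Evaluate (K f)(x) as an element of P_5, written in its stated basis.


g(x) = 15x^5 - 30x^4 + 18x^3 - 3x^2 + 6x

∇ f = 3x^5 - (15/2)x^4 + 6x^3 - (3/2)x^2 + 6x - 3
θ ∇ f = 15x^5 - 30x^4 + 18x^3 - 3x^2 + 6x


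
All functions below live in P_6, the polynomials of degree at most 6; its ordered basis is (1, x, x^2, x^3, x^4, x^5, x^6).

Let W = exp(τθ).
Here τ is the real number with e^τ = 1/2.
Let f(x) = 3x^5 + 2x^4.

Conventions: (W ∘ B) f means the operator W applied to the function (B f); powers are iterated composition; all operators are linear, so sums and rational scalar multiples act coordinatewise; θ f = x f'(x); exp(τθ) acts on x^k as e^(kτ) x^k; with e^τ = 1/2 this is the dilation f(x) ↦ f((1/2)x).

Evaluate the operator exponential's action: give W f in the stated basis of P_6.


g(x) = (3/32)x^5 + (1/8)x^4

exp(τθ) x^k = e^(kτ) x^k; with e^τ = 1/2 this sends x^k to (1/2)^k x^k
x^4 ↦ 1/16 x^4
x^5 ↦ 1/32 x^5
applying this coordinatewise to f: exp(τθ) f = (3/32)x^5 + (1/8)x^4


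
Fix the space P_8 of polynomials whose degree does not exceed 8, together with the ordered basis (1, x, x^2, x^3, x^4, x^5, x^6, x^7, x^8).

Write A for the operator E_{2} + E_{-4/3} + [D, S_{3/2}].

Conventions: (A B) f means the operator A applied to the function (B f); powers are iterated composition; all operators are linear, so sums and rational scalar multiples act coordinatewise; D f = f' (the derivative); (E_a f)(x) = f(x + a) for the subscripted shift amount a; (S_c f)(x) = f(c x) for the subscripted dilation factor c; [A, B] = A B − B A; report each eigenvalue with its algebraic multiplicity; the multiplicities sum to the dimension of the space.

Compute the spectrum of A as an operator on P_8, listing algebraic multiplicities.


λ = 2 (multiplicity 9)

image of 1: 2
image of x: 2x + 7/6
image of x^2: 2x^2 + (17/6)x + 52/9
image of x^3: 2x^3 + (43/8)x^2 + (52/3)x + 152/27
image of x^4: 2x^4 + (113/12)x^3 + (104/3)x^2 + (608/27)x + 1552/81
image of x^5: 2x^5 + (1535/96)x^4 + (520/9)x^3 + (1520/27)x^2 + (7760/81)x + 6752/243
image of x^6: 2x^6 + (857/32)x^5 + (260/3)x^4 + (3040/27)x^3 + (7760/27)x^2 + (13504/81)x + 50752/729
image of x^7: 2x^7 + (17101/384)x^6 + (364/3)x^5 + (5320/27)x^4 + (54320/81)x^3 + (47264/81)x^2 + (355264/729)x + 263552/2187
image of x^8: 2x^8 + (7073/96)x^7 + (1456/9)x^6 + (8512/27)x^5 + (108640/81)x^4 + (378112/243)x^3 + (1421056/729)x^2 + (2108416/2187)x + 1745152/6561
the matrix is upper triangular; its diagonal is (2, 2, 2, 2, 2, 2, 2, 2, 2)
for a triangular matrix the eigenvalues are the diagonal entries, with algebraic multiplicity their repetition count


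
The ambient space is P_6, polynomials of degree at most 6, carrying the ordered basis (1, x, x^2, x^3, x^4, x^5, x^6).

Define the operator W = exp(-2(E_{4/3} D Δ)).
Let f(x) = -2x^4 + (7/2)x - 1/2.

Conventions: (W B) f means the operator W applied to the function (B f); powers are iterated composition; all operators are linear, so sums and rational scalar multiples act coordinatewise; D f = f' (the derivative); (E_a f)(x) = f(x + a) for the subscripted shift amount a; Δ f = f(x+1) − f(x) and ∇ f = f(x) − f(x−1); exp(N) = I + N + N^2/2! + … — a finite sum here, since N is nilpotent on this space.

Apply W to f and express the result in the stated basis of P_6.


order-1 term: 48x^2 + 176x + 496/3
order-2 term: -96
the series for exp(-2(E_{4/3} D Δ)) f terminates at order 2
exp(-2(E_{4/3} D Δ)) f = -2x^4 + 48x^2 + (359/2)x + 413/6

the image equals g(x) = -2x^4 + 48x^2 + (359/2)x + 413/6


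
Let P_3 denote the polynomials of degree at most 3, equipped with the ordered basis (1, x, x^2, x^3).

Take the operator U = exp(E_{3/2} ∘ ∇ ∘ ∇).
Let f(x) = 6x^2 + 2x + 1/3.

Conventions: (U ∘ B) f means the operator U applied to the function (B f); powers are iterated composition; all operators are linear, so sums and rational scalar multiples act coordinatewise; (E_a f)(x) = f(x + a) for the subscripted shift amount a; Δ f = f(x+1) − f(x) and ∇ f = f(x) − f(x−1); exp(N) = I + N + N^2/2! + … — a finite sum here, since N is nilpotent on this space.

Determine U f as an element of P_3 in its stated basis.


the result is g(x) = 6x^2 + 2x + 37/3

order-1 term: 12
the series for exp(E_{3/2} ∘ ∇ ∘ ∇) f terminates at order 1
exp(E_{3/2} ∘ ∇ ∘ ∇) f = 6x^2 + 2x + 37/3


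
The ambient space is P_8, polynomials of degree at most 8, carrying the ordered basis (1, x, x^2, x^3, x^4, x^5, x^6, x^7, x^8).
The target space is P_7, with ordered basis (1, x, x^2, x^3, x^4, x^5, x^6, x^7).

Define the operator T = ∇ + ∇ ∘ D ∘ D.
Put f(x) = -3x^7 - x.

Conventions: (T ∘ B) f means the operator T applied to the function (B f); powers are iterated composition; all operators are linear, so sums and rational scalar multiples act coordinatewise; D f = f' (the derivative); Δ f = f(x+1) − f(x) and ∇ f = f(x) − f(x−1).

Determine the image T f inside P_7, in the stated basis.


g(x) = -21x^6 + 63x^5 - 735x^4 + 1365x^3 - 1323x^2 + 651x - 130

∇ f = -21x^6 + 63x^5 - 105x^4 + 105x^3 - 63x^2 + 21x - 4
D f = -21x^6 - 1
D D f = -126x^5
∇ D D f = -630x^4 + 1260x^3 - 1260x^2 + 630x - 126
(∇ + ∇ ∘ D ∘ D) f = -21x^6 + 63x^5 - 735x^4 + 1365x^3 - 1323x^2 + 651x - 130


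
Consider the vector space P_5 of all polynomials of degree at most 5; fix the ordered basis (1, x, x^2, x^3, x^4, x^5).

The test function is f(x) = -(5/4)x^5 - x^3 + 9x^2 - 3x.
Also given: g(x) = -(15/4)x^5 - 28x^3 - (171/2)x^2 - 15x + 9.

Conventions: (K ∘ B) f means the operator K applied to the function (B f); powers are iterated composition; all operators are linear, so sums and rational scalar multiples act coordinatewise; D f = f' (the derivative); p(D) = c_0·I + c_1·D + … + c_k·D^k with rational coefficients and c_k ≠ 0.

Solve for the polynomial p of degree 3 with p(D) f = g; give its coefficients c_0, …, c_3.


p(D) = 3·I + D^2 + (3/2)·D^3, i.e. c_0 = 3, c_1 = 0, c_2 = 1, c_3 = 3/2

D^0 f = -(5/4)x^5 - x^3 + 9x^2 - 3x
D^1 f = -(25/4)x^4 - 3x^2 + 18x - 3
D^2 f = -25x^3 - 6x + 18
D^3 f = -75x^2 - 6
matching coefficients of g against c_0 f + c_1 Df + … from the top degree down determines the c_i
solution: c_0 = 3, c_1 = 0, c_2 = 1, c_3 = 3/2


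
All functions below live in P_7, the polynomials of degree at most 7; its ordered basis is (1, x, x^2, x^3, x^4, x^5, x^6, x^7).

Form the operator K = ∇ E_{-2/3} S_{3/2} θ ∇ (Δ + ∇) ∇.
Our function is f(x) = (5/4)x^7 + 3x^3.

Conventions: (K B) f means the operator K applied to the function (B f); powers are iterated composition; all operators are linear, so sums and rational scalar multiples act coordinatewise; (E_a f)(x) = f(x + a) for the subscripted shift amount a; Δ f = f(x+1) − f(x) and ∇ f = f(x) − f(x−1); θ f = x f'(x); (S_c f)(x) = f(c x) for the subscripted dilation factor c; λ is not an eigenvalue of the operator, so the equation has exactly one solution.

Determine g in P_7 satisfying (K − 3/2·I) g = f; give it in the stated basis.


write g with unknown coordinates in the stated basis and equate coefficients in (K − 3/2·I) g = f
solving from the highest basis element down gives g = -(5/6)x^7 - 18902x^3 + 94500x^2 - 166950x + 102025
check: K g = -28350x^3 + 141750x^2 - 250425x + 306075/2
so K g − 3/2·g = (5/4)x^7 + 3x^3 = f ✓

the image equals g(x) = -(5/6)x^7 - 18902x^3 + 94500x^2 - 166950x + 102025


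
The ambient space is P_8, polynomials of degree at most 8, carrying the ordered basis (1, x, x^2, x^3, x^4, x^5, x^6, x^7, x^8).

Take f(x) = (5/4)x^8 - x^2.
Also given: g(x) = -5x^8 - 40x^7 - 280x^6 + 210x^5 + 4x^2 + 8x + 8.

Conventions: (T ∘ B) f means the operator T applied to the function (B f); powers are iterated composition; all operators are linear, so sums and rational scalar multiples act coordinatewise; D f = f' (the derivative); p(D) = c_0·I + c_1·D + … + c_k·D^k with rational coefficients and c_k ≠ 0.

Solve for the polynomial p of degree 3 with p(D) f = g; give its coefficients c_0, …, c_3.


p(D) = -4·I − 4·D − 4·D^2 + (1/2)·D^3, i.e. c_0 = -4, c_1 = -4, c_2 = -4, c_3 = 1/2

D^0 f = (5/4)x^8 - x^2
D^1 f = 10x^7 - 2x
D^2 f = 70x^6 - 2
D^3 f = 420x^5
matching coefficients of g against c_0 f + c_1 Df + … from the top degree down determines the c_i
solution: c_0 = -4, c_1 = -4, c_2 = -4, c_3 = 1/2


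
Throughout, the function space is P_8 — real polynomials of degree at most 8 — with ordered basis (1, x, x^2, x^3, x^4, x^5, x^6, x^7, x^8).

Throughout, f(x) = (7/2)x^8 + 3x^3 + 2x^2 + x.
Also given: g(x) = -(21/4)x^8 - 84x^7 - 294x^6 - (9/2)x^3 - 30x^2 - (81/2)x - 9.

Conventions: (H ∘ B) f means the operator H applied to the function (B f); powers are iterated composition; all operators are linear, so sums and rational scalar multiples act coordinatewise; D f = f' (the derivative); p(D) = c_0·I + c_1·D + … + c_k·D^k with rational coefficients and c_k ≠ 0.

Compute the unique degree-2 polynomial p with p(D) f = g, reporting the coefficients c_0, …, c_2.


D^0 f = (7/2)x^8 + 3x^3 + 2x^2 + x
D^1 f = 28x^7 + 9x^2 + 4x + 1
D^2 f = 196x^6 + 18x + 4
matching coefficients of g against c_0 f + c_1 Df + … from the top degree down determines the c_i
solution: c_0 = -3/2, c_1 = -3, c_2 = -3/2

c_0 = -3/2, c_1 = -3, c_2 = -3/2


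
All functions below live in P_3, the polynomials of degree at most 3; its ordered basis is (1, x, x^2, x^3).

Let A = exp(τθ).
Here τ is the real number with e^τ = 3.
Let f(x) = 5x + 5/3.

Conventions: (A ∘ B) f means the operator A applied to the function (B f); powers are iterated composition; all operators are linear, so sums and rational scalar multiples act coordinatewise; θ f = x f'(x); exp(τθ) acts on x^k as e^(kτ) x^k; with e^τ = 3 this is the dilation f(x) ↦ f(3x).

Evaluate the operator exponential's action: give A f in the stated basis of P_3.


exp(τθ) x^k = e^(kτ) x^k; with e^τ = 3 this sends x^k to 3^k x^k
x ↦ 3 x
applying this coordinatewise to f: exp(τθ) f = 15x + 5/3

the image equals g(x) = 15x + 5/3


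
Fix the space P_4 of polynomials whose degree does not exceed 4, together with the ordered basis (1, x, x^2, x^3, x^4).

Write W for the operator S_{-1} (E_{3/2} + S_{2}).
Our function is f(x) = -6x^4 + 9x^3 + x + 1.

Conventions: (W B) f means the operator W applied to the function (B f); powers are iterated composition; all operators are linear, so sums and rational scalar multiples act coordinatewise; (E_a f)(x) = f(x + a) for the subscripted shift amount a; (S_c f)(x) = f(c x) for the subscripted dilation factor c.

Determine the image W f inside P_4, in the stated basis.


E_{3/2} f = -6x^4 - 27x^3 - (81/2)x^2 - (77/4)x + 5/2
S_{2} f = -96x^4 + 72x^3 + 2x + 1
(E_{3/2} + S_{2}) f = -102x^4 + 45x^3 - (81/2)x^2 - (69/4)x + 7/2
S_{-1} (E_{3/2} + S_{2}) f = -102x^4 - 45x^3 - (81/2)x^2 + (69/4)x + 7/2

g(x) = -102x^4 - 45x^3 - (81/2)x^2 + (69/4)x + 7/2


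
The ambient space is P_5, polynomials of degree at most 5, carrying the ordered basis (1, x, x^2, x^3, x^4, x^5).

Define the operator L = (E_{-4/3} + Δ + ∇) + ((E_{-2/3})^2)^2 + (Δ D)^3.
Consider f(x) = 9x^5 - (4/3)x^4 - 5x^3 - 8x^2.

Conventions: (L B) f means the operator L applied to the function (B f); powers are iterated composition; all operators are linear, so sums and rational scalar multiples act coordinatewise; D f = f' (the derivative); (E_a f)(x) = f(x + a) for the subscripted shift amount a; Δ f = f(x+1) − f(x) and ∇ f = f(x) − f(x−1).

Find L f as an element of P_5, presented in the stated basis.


the image equals g(x) = 18x^5 - (278/3)x^4 + (2402/3)x^3 - (16174/9)x^2 + (21776/9)x - 310952/243

E_{-4/3} f = 9x^5 - (184/3)x^4 + (1459/9)x^3 - (1940/9)x^2 + (12112/81)x - 10816/243
Δ f = 45x^4 + (254/3)x^3 + 67x^2 + (26/3)x - 16/3
∇ f = 45x^4 - (286/3)x^3 + 83x^2 - (154/3)x + 40/3
(E_{-4/3} + Δ + ∇) f = 9x^5 + (86/3)x^4 + (1363/9)x^3 - (590/9)x^2 + (8656/81)x - 8872/243
E_{-2/3} f = 9x^5 - (94/3)x^4 + (347/9)x^3 - (254/9)x^2 + (1172/81)x - 856/243
E_{-2/3} E_{-2/3} f = 9x^5 - (184/3)x^4 + (1459/9)x^3 - (1940/9)x^2 + (12112/81)x - 10816/243
E_{-2/3} (E_{-2/3})^2 f = 9x^5 - (274/3)x^4 + (1097/3)x^3 - 730x^2 + (2204/3)x - 904/3
E_{-2/3} E_{-2/3} (E_{-2/3})^2 f = 9x^5 - (364/3)x^4 + (5843/9)x^3 - (15584/9)x^2 + (187328/81)x - 302080/243
D f = 45x^4 - (16/3)x^3 - 15x^2 - 16x
Δ D f = 180x^3 + 254x^2 + 134x + 26/3
D (Δ D) f = 540x^2 + 508x + 134
Δ D (Δ D) f = 1080x + 1048
D (Δ D) (Δ D) f = 1080
Δ D (Δ D) (Δ D) f = 0
((E_{-4/3} + Δ + ∇) + ((E_{-2/3})^2)^2 + (Δ D)^3) f = 18x^5 - (278/3)x^4 + (2402/3)x^3 - (16174/9)x^2 + (21776/9)x - 310952/243


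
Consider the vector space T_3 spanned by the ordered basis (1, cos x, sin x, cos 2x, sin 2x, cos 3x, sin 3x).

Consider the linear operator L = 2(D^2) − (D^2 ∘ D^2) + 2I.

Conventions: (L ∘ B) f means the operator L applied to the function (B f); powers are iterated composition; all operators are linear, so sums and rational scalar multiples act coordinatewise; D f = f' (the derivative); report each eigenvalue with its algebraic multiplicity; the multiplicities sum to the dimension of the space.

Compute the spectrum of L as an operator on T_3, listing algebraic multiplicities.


image of 1: 2
image of cos x: -cos x
image of sin x: -sin x
image of cos 2x: -22cos 2x
image of sin 2x: -22sin 2x
image of cos 3x: -97cos 3x
image of sin 3x: -97sin 3x
the matrix is diagonal; its diagonal is (2, -1, -1, -22, -22, -97, -97)
for a triangular matrix the eigenvalues are the diagonal entries, with algebraic multiplicity their repetition count

λ = -97 (multiplicity 2), λ = -22 (multiplicity 2), λ = -1 (multiplicity 2), λ = 2 (multiplicity 1)


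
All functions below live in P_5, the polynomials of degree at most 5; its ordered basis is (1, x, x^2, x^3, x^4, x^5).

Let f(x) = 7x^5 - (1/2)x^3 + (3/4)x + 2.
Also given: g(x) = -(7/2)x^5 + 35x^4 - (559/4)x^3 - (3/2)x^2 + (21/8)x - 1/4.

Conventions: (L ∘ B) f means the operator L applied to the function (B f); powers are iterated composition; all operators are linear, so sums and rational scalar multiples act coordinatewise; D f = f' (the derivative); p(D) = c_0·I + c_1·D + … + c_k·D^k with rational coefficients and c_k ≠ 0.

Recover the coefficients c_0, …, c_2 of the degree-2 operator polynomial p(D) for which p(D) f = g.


D^0 f = 7x^5 - (1/2)x^3 + (3/4)x + 2
D^1 f = 35x^4 - (3/2)x^2 + 3/4
D^2 f = 140x^3 - 3x
matching coefficients of g against c_0 f + c_1 Df + … from the top degree down determines the c_i
solution: c_0 = -1/2, c_1 = 1, c_2 = -1

c_0 = -1/2, c_1 = 1, c_2 = -1


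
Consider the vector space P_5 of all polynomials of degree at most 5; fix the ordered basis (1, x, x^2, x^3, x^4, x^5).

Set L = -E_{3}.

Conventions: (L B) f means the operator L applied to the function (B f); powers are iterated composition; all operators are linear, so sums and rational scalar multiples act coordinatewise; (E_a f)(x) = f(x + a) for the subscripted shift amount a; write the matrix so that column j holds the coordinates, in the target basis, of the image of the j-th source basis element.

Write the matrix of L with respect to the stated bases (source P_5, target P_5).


image of 1: -1
image of x: -x - 3
image of x^2: -x^2 - 6x - 9
image of x^3: -x^3 - 9x^2 - 27x - 27
image of x^4: -x^4 - 12x^3 - 54x^2 - 108x - 81
image of x^5: -x^5 - 15x^4 - 90x^3 - 270x^2 - 405x - 243
each image's coordinates form column j of the matrix

the matrix is [[-1, -3, -9, -27, -81, -243]; [0, -1, -6, -27, -108, -405]; [0, 0, -1, -9, -54, -270]; [0, 0, 0, -1, -12, -90]; [0, 0, 0, 0, -1, -15]; [0, 0, 0, 0, 0, -1]] (rows listed top to bottom)


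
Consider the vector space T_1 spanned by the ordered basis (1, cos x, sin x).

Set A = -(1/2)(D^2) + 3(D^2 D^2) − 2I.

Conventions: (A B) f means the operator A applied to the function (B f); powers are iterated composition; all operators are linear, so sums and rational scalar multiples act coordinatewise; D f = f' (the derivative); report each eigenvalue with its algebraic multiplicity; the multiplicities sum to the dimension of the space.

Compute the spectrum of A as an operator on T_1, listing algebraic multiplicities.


λ = -2 (multiplicity 1), λ = 3/2 (multiplicity 2)

image of 1: -2
image of cos x: (3/2)cos x
image of sin x: (3/2)sin x
the matrix is diagonal; its diagonal is (-2, 3/2, 3/2)
for a triangular matrix the eigenvalues are the diagonal entries, with algebraic multiplicity their repetition count
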